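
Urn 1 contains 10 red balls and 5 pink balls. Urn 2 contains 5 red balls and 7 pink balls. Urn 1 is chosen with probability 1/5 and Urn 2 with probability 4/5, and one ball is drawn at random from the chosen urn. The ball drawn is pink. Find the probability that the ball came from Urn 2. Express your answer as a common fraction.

P(pink | Urn 1) = 1/3; P(pink | Urn 2) = 7/12.
P(pink) = 1/5·1/3 + 4/5·7/12 = 8/15.
By Bayes' rule, P(Urn 2 | pink) = 7/15 / 8/15 = 7/8 ≈ 0.8750.

7/8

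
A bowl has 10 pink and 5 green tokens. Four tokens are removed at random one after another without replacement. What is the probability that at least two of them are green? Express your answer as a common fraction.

Sum the hypergeometric tail for j = 2,…,4 green tokens.
Favorable = C(5,2)·C(10,2) + C(5,3)·C(10,1) + C(5,4)·C(10,0) = 555; total = C(15,4) = 1365.
P = 555/1365 = 37/91 ≈ 0.4066.

37/91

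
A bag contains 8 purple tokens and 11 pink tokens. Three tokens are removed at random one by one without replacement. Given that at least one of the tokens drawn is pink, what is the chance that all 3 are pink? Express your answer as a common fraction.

P(all 3 pink) = C(11,3)/C(19,3) = 55/323; P(at least one pink) = 1 − C(8,3)/C(19,3) = 913/969.
Since 'all 3 pink' ⊆ 'at least one pink', P(all 3 | at least one) = 55/323 / 913/969 = 15/83 ≈ 0.1807.

15/83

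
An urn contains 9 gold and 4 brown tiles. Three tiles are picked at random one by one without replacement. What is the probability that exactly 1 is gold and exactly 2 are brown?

27/143

Unordered draws without replacement: count favorable combinations over C(13,3).
Favorable = C(9,1) · C(4,2) = 54; total = C(13,3) = 286.
P = 54/286 = 27/143 ≈ 0.1888.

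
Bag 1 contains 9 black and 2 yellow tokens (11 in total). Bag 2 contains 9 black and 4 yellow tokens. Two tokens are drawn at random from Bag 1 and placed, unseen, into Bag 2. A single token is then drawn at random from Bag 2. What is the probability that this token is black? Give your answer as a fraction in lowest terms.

39/55

Condition on how many of the transferred tokens are black (from Bag 1: 9 black of 11; then Bag 2 has 15 total).
  0 black: C(9,0)C(2,2)/C(11,2) = 1/55; then P = 9/15
  1 black: C(9,1)C(2,1)/C(11,2) = 18/55; then P = 10/15
  2 black: C(9,2)C(2,0)/C(11,2) = 36/55; then P = 11/15
P(black from Bag 2) = 39/55 ≈ 0.7091.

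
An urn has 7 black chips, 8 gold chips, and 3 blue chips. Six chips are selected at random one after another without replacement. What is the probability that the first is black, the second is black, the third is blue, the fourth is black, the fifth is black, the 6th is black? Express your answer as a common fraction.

1/1768

Multiply the conditional probability of each draw in order, without replacement, so each draw removes one from its color and from the total.
P = (7/18) · (6/17) · (3/16) · (5/15) · (4/14) · (3/13) = 1/1768 ≈ 0.0006.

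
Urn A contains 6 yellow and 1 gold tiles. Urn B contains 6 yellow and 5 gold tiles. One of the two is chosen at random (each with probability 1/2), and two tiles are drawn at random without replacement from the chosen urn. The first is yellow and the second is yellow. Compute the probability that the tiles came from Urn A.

P(E | Urn A) = 5/7; P(E | Urn B) = 3/11.
P(E) = 1/2·5/7 + 1/2·3/11 = 38/77.
By Bayes' rule, P(Urn A | E) = 5/14 / 38/77 = 55/76 ≈ 0.7237.

55/76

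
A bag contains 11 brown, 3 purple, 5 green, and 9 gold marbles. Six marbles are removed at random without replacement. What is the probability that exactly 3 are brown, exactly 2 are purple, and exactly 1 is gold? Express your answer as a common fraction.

Unordered draws without replacement: count favorable combinations over C(28,6).
Favorable = C(11,3) · C(3,2) · C(5,0) · C(9,1) = 4455; total = C(28,6) = 376740.
P = 4455/376740 = 99/8372 ≈ 0.0118.

99/8372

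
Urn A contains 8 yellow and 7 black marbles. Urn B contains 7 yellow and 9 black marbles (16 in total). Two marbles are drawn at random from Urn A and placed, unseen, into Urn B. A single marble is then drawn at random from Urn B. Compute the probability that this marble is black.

Condition on how many of the transferred marbles are black (from Urn A: 7 black of 15; then Urn B has 18 total).
  0 black: C(7,0)C(8,2)/C(15,2) = 4/15; then P = 9/18
  1 black: C(7,1)C(8,1)/C(15,2) = 8/15; then P = 10/18
  2 black: C(7,2)C(8,0)/C(15,2) = 1/5; then P = 11/18
P(black from Urn B) = 149/270 ≈ 0.5519.

149/270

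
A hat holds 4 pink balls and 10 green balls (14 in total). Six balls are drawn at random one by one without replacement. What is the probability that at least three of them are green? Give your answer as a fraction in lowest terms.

Sum the hypergeometric tail for j = 3,…,6 green balls.
Favorable = C(10,3)·C(4,3) + C(10,4)·C(4,2) + C(10,5)·C(4,1) + C(10,6)·C(4,0) = 2958; total = C(14,6) = 3003.
P = 2958/3003 = 986/1001 ≈ 0.9850.

986/1001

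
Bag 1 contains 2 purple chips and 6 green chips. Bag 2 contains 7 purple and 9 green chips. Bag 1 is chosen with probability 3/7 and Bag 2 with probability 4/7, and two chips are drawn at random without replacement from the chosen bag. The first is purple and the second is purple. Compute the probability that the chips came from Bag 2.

P(E | Bag 1) = 1/28; P(E | Bag 2) = 7/40.
P(E) = 3/7·1/28 + 4/7·7/40 = 113/980.
By Bayes' rule, P(Bag 2 | E) = 1/10 / 113/980 = 98/113 ≈ 0.8673.

98/113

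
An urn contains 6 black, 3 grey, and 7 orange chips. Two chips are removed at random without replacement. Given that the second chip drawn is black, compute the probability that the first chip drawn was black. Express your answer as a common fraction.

1/3

P(first=black and the second chip drawn is black) = (6/16)·(5/15) = 1/8.
P(the second chip drawn is black) = Σ over first color = 1/8 + 3/40 + 7/40 = 3/8.
By Bayes, P(first=black | the second chip drawn is black) = 1/8 / 3/8 = 1/3 ≈ 0.3333.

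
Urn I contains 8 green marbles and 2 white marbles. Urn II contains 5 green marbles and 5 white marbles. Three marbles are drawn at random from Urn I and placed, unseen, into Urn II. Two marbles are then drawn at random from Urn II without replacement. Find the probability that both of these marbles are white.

Condition on how many of the transferred marbles are white (from Urn I: 2 white of 10; then Urn II has 13 total).
  0 white: C(2,0)C(8,3)/C(10,3) = 7/15; then P = C(5,2)/C(13,2) = 5/39
  1 white: C(2,1)C(8,2)/C(10,3) = 7/15; then P = C(6,2)/C(13,2) = 5/26
  2 white: C(2,2)C(8,1)/C(10,3) = 1/15; then P = C(7,2)/C(13,2) = 7/26
P(both white) = 98/585 ≈ 0.1675.

98/585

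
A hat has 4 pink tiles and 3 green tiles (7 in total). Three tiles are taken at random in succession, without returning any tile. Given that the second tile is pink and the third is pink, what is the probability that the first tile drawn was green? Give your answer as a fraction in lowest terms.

P(first=green and the second tile is pink and the third is pink) = (3/7)·(4/6)·(3/5) = 6/35.
P(E) = Σ over first color = 4/35 + 6/35 = 2/7.
By Bayes, P(first=green | E) = 6/35 / 2/7 = 3/5 ≈ 0.6000.

3/5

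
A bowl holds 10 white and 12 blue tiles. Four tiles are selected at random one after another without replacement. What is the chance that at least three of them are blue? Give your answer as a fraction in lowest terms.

Sum the hypergeometric tail for j = 3,…,4 blue tiles.
Favorable = C(12,3)·C(10,1) + C(12,4)·C(10,0) = 2695; total = C(22,4) = 7315.
P = 2695/7315 = 7/19 ≈ 0.3684.

7/19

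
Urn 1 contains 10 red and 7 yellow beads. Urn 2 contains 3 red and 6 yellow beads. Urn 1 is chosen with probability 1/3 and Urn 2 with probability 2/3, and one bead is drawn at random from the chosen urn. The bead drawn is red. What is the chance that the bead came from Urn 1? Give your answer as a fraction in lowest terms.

P(red | Urn 1) = 10/17; P(red | Urn 2) = 1/3.
P(red) = 1/3·10/17 + 2/3·1/3 = 64/153.
By Bayes' rule, P(Urn 1 | red) = 10/51 / 64/153 = 15/32 ≈ 0.4688.

15/32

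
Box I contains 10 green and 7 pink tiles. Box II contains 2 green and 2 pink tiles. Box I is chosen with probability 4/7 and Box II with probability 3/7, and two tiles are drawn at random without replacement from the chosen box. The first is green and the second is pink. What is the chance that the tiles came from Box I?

P(E | Box I) = 35/136; P(E | Box II) = 1/3.
P(E) = 4/7·35/136 + 3/7·1/3 = 69/238.
By Bayes' rule, P(Box I | E) = 5/34 / 69/238 = 35/69 ≈ 0.5072.

35/69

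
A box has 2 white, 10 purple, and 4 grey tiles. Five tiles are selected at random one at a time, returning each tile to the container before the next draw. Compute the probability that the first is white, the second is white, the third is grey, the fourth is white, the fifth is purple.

Multiply the conditional probability of each draw in order, with replacement (the composition resets each draw).
P = (2/16) · (2/16) · (4/16) · (2/16) · (10/16) = 5/16384 ≈ 0.0003.

5/16384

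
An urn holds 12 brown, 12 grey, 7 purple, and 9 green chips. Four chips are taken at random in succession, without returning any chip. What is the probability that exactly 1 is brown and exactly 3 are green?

504/45695

Unordered draws without replacement: count favorable combinations over C(40,4).
Favorable = C(12,1) · C(12,0) · C(7,0) · C(9,3) = 1008; total = C(40,4) = 91390.
P = 1008/91390 = 504/45695 ≈ 0.0110.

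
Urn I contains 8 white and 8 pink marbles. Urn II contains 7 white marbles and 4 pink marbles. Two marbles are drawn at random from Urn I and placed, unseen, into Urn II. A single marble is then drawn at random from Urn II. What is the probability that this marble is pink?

5/13

Condition on how many of the transferred marbles are pink (from Urn I: 8 pink of 16; then Urn II has 13 total).
  0 pink: C(8,0)C(8,2)/C(16,2) = 7/30; then P = 4/13
  1 pink: C(8,1)C(8,1)/C(16,2) = 8/15; then P = 5/13
  2 pink: C(8,2)C(8,0)/C(16,2) = 7/30; then P = 6/13
P(pink from Urn II) = 5/13 ≈ 0.3846.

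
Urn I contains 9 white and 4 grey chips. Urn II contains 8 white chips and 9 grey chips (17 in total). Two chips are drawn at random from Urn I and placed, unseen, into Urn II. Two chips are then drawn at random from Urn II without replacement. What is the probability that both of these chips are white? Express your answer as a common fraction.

514/2223

Condition on how many of the transferred chips are white (from Urn I: 9 white of 13; then Urn II has 19 total).
  0 white: C(9,0)C(4,2)/C(13,2) = 1/13; then P = C(8,2)/C(19,2) = 28/171
  1 white: C(9,1)C(4,1)/C(13,2) = 6/13; then P = C(9,2)/C(19,2) = 4/19
  2 white: C(9,2)C(4,0)/C(13,2) = 6/13; then P = C(10,2)/C(19,2) = 5/19
P(both white) = 514/2223 ≈ 0.2312.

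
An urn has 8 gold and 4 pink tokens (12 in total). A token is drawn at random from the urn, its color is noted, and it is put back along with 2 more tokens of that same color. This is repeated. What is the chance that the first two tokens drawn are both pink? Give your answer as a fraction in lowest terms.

1/7

After a pink draw the urn holds 6 pink out of 14.
P = (4/12)·(6/14) = 1/7 ≈ 0.1429.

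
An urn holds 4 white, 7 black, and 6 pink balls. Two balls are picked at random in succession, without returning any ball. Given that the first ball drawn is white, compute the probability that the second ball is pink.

3/8

After removing 1 white, the urn has 6 pink out of 16 remaining.
P(second is pink | given) = 6/16 = 3/8 ≈ 0.3750.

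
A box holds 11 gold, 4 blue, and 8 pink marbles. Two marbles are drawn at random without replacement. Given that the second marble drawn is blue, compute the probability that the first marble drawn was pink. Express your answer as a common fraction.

4/11

P(first=pink and the second marble drawn is blue) = (8/23)·(4/22) = 16/253.
P(the second marble drawn is blue) = Σ over first color = 2/23 + 6/253 + 16/253 = 4/23.
By Bayes, P(first=pink | the second marble drawn is blue) = 16/253 / 4/23 = 4/11 ≈ 0.3636.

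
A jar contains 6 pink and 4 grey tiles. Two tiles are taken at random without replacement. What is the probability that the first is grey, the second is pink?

4/15

Multiply the conditional probability of each draw in order, without replacement, so each draw removes one from its color and from the total.
P = (4/10) · (6/9) = 4/15 ≈ 0.2667.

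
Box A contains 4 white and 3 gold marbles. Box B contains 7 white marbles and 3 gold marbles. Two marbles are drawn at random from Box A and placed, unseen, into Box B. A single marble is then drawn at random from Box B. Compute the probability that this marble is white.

Condition on how many of the transferred marbles are white (from Box A: 4 white of 7; then Box B has 12 total).
  0 white: C(4,0)C(3,2)/C(7,2) = 1/7; then P = 7/12
  1 white: C(4,1)C(3,1)/C(7,2) = 4/7; then P = 8/12
  2 white: C(4,2)C(3,0)/C(7,2) = 2/7; then P = 9/12
P(white from Box B) = 19/28 ≈ 0.6786.

19/28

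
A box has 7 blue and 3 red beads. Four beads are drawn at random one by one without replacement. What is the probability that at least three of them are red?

Sum the hypergeometric tail for j = 3,…,3 red beads.
Favorable = C(3,3)·C(7,1) = 7; total = C(10,4) = 210.
P = 7/210 = 1/30 ≈ 0.0333.

1/30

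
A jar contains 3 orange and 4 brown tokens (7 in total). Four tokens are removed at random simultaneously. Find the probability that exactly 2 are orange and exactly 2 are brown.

Unordered draws without replacement: count favorable combinations over C(7,4).
Favorable = C(3,2) · C(4,2) = 18; total = C(7,4) = 35.
P = 18/35 = 18/35 ≈ 0.5143.

18/35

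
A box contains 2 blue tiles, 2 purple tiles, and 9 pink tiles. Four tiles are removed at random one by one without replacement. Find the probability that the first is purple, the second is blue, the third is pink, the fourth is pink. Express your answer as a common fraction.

Multiply the conditional probability of each draw in order, without replacement, so each draw removes one from its color and from the total.
P = (2/13) · (2/12) · (9/11) · (8/10) = 12/715 ≈ 0.0168.

12/715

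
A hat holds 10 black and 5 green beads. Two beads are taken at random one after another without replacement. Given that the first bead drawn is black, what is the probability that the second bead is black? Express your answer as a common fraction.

After removing 1 black, the hat has 9 black out of 14 remaining.
P(second is black | given) = 9/14 ≈ 0.6429.

9/14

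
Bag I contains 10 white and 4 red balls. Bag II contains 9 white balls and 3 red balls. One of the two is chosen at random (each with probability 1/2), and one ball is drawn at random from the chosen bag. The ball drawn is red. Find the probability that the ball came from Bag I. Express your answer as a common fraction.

8/15

P(red | Bag I) = 2/7; P(red | Bag II) = 1/4.
P(red) = 1/2·2/7 + 1/2·1/4 = 15/56.
By Bayes' rule, P(Bag I | red) = 1/7 / 15/56 = 8/15 ≈ 0.5333.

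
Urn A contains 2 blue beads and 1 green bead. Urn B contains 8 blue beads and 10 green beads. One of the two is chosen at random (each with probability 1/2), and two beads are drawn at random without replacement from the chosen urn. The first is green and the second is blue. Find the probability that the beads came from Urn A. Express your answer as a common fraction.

51/91

P(E | Urn A) = 1/3; P(E | Urn B) = 40/153.
P(E) = 1/2·1/3 + 1/2·40/153 = 91/306.
By Bayes' rule, P(Urn A | E) = 1/6 / 91/306 = 51/91 ≈ 0.5604.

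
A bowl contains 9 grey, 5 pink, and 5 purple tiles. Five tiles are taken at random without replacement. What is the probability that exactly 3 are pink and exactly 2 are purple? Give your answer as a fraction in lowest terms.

Unordered draws without replacement: count favorable combinations over C(19,5).
Favorable = C(9,0) · C(5,3) · C(5,2) = 100; total = C(19,5) = 11628.
P = 100/11628 = 25/2907 ≈ 0.0086.

25/2907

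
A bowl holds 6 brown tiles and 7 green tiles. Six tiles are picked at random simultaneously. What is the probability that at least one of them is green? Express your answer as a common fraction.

1715/1716

Use the complement: P(at least one green) = 1 − P(no green).
P(none) = C(6,6)/C(13,6) = 1/1716.
So P = 1 − 1/1716 = 1715/1716 ≈ 0.9994.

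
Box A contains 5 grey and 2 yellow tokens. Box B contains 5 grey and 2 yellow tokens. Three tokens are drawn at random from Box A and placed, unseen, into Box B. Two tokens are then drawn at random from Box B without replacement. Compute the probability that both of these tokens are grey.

Condition on how many of the transferred tokens are grey (from Box A: 5 grey of 7; then Box B has 10 total).
  1 grey: C(5,1)C(2,2)/C(7,3) = 1/7; then P = C(6,2)/C(10,2) = 1/3
  2 grey: C(5,2)C(2,1)/C(7,3) = 4/7; then P = C(7,2)/C(10,2) = 7/15
  3 grey: C(5,3)C(2,0)/C(7,3) = 2/7; then P = C(8,2)/C(10,2) = 28/45
P(both grey) = 31/63 ≈ 0.4921.

31/63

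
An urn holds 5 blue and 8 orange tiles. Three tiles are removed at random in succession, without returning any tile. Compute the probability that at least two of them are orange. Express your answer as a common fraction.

Sum the hypergeometric tail for j = 2,…,3 orange tiles.
Favorable = C(8,2)·C(5,1) + C(8,3)·C(5,0) = 196; total = C(13,3) = 286.
P = 196/286 = 98/143 ≈ 0.6853.

98/143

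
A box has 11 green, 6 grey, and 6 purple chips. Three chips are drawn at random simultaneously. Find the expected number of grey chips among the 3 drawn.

18/23

By linearity of expectation, E[X] = Σ P(draw i is grey); by symmetry each draw (even without replacement) has P(grey) = 6/23.
E[X] = 3 · 6/23 = 18/23 ≈ 0.7826.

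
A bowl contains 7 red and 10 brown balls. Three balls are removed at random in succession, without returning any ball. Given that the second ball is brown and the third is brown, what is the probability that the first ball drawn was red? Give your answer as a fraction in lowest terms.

7/15

P(first=red and the second ball is brown and the third is brown) = (7/17)·(10/16)·(9/15) = 21/136.
P(E) = Σ over first color = 21/136 + 3/17 = 45/136.
By Bayes, P(first=red | E) = 21/136 / 45/136 = 7/15 ≈ 0.4667.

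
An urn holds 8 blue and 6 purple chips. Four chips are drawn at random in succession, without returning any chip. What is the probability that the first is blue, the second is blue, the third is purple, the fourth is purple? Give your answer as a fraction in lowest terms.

Multiply the conditional probability of each draw in order, without replacement, so each draw removes one from its color and from the total.
P = (8/14) · (7/13) · (6/12) · (5/11) = 10/143 ≈ 0.0699.

10/143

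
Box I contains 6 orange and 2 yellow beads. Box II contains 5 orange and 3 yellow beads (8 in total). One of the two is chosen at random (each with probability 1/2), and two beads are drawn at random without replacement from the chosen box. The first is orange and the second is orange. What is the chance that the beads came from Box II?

P(E | Box I) = 15/28; P(E | Box II) = 5/14.
P(E) = 1/2·15/28 + 1/2·5/14 = 25/56.
By Bayes' rule, P(Box II | E) = 5/28 / 25/56 = 2/5 ≈ 0.4000.

2/5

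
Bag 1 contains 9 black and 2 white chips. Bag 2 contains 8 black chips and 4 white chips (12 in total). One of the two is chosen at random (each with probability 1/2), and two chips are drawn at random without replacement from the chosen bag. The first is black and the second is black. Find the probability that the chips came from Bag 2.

P(E | Bag 1) = 36/55; P(E | Bag 2) = 14/33.
P(E) = 1/2·36/55 + 1/2·14/33 = 89/165.
By Bayes' rule, P(Bag 2 | E) = 7/33 / 89/165 = 35/89 ≈ 0.3933.

35/89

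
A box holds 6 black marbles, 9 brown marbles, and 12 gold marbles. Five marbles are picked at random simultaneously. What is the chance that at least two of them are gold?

1573/2070

Sum the hypergeometric tail for j = 2,…,5 gold marbles.
Favorable = C(12,2)·C(15,3) + C(12,3)·C(15,2) + C(12,4)·C(15,1) + C(12,5)·C(15,0) = 61347; total = C(27,5) = 80730.
P = 61347/80730 = 1573/2070 ≈ 0.7599.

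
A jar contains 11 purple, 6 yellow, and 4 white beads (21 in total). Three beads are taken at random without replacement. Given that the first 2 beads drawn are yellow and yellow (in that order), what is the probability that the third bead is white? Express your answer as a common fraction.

4/19

After removing 2 yellow, the jar has 4 white out of 19 remaining.
P(third is white | given) = 4/19 ≈ 0.2105.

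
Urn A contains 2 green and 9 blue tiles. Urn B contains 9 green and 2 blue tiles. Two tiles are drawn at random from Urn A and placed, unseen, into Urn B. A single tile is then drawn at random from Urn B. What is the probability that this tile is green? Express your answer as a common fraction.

Condition on how many of the transferred tiles are green (from Urn A: 2 green of 11; then Urn B has 13 total).
  0 green: C(2,0)C(9,2)/C(11,2) = 36/55; then P = 9/13
  1 green: C(2,1)C(9,1)/C(11,2) = 18/55; then P = 10/13
  2 green: C(2,2)C(9,0)/C(11,2) = 1/55; then P = 11/13
P(green from Urn B) = 103/143 ≈ 0.7203.

103/143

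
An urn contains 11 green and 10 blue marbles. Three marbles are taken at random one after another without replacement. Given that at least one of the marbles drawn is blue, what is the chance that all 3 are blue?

P(all 3 blue) = C(10,3)/C(21,3) = 12/133; P(at least one blue) = 1 − C(11,3)/C(21,3) = 233/266.
Since 'all 3 blue' ⊆ 'at least one blue', P(all 3 | at least one) = 12/133 / 233/266 = 24/233 ≈ 0.1030.

24/233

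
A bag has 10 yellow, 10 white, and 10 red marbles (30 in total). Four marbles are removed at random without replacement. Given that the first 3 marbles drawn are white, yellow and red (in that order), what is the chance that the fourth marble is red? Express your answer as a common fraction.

1/3

After removing 1 yellow, 1 white, 1 red, the bag has 9 red out of 27 remaining.
P(fourth is red | given) = 9/27 = 1/3 ≈ 0.3333.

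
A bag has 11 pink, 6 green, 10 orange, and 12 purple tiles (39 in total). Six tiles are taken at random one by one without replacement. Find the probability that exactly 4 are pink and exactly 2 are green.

Unordered draws without replacement: count favorable combinations over C(39,6).
Favorable = C(11,4) · C(6,2) · C(10,0) · C(12,0) = 4950; total = C(39,6) = 3262623.
P = 4950/3262623 = 1650/1087541 ≈ 0.0015.

1650/1087541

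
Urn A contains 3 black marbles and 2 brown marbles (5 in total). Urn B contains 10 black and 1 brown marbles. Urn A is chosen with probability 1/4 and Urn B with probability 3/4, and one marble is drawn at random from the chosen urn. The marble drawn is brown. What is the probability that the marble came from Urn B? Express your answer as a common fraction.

P(brown | Urn A) = 2/5; P(brown | Urn B) = 1/11.
P(brown) = 1/4·2/5 + 3/4·1/11 = 37/220.
By Bayes' rule, P(Urn B | brown) = 3/44 / 37/220 = 15/37 ≈ 0.4054.

15/37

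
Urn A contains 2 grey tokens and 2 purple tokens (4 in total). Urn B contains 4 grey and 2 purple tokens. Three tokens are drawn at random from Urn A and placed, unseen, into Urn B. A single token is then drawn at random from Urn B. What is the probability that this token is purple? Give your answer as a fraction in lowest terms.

Condition on how many of the transferred tokens are purple (from Urn A: 2 purple of 4; then Urn B has 9 total).
  1 purple: C(2,1)C(2,2)/C(4,3) = 1/2; then P = 3/9
  2 purple: C(2,2)C(2,1)/C(4,3) = 1/2; then P = 4/9
P(purple from Urn B) = 7/18 ≈ 0.3889.

7/18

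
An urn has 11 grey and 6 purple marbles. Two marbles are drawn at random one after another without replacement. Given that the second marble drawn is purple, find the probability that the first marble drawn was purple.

P(first=purple and the second marble drawn is purple) = (6/17)·(5/16) = 15/136.
P(the second marble drawn is purple) = Σ over first color = 33/136 + 15/136 = 6/17.
By Bayes, P(first=purple | the second marble drawn is purple) = 15/136 / 6/17 = 5/16 ≈ 0.3125.

5/16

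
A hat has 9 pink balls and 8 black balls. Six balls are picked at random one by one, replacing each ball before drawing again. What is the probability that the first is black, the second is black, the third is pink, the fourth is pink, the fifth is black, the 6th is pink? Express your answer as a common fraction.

Multiply the conditional probability of each draw in order, with replacement (the composition resets each draw).
P = (8/17) · (8/17) · (9/17) · (9/17) · (8/17) · (9/17) = 373248/24137569 ≈ 0.0155.

373248/24137569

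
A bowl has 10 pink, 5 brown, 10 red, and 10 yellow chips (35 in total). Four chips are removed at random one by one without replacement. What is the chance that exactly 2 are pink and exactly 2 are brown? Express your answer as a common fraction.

Unordered draws without replacement: count favorable combinations over C(35,4).
Favorable = C(10,2) · C(5,2) · C(10,0) · C(10,0) = 450; total = C(35,4) = 52360.
P = 450/52360 = 45/5236 ≈ 0.0086.

45/5236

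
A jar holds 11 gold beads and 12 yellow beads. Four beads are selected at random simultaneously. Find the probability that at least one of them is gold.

Use the complement: P(at least one gold) = 1 − P(no gold).
P(none) = C(12,4)/C(23,4) = 495/8855.
So P = 1 − 495/8855 = 152/161 ≈ 0.9441.

152/161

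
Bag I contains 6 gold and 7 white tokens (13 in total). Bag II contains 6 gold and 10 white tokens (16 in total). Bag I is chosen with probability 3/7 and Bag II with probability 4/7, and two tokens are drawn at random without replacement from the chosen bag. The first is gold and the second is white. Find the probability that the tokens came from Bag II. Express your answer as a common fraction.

26/47

P(E | Bag I) = 7/26; P(E | Bag II) = 1/4.
P(E) = 3/7·7/26 + 4/7·1/4 = 47/182.
By Bayes' rule, P(Bag II | E) = 1/7 / 47/182 = 26/47 ≈ 0.5532.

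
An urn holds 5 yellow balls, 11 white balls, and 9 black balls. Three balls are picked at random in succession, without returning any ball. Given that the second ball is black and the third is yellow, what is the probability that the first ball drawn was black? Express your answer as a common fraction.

8/23

P(first=black and the second ball is black and the third is yellow) = (9/25)·(8/24)·(5/23) = 3/115.
P(E) = Σ over first color = 3/230 + 33/920 + 3/115 = 3/40.
By Bayes, P(first=black | E) = 3/115 / 3/40 = 8/23 ≈ 0.3478.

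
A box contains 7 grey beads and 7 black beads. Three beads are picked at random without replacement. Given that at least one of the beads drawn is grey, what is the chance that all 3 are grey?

5/47

P(all 3 grey) = C(7,3)/C(14,3) = 5/52; P(at least one grey) = 1 − C(7,3)/C(14,3) = 47/52.
Since 'all 3 grey' ⊆ 'at least one grey', P(all 3 | at least one) = 5/52 / 47/52 = 5/47 ≈ 0.1064.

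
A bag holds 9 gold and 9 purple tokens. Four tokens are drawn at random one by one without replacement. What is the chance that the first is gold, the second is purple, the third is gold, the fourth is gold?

21/340

Multiply the conditional probability of each draw in order, without replacement, so each draw removes one from its color and from the total.
P = (9/18) · (9/17) · (8/16) · (7/15) = 21/340 ≈ 0.0618.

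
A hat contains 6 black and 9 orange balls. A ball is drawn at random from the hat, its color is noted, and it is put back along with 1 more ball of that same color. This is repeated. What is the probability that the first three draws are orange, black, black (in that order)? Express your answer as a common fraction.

63/680

Track the composition after each reinforcement of +1.
P = (9/15) · (6/16) · (7/17) = 63/680 ≈ 0.0926.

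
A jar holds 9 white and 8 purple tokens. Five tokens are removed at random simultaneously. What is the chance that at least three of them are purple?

Sum the hypergeometric tail for j = 3,…,5 purple tokens.
Favorable = C(8,3)·C(9,2) + C(8,4)·C(9,1) + C(8,5)·C(9,0) = 2702; total = C(17,5) = 6188.
P = 2702/6188 = 193/442 ≈ 0.4367.

193/442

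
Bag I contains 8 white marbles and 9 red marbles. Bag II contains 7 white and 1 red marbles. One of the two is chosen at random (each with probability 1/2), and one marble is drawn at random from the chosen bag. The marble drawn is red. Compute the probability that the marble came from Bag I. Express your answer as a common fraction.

72/89

P(red | Bag I) = 9/17; P(red | Bag II) = 1/8.
P(red) = 1/2·9/17 + 1/2·1/8 = 89/272.
By Bayes' rule, P(Bag I | red) = 9/34 / 89/272 = 72/89 ≈ 0.8090.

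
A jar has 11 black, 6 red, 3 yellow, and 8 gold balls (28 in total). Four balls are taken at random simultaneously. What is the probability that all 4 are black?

22/1365

Unordered draws without replacement: count favorable combinations over C(28,4).
Favorable = C(11,4) · C(6,0) · C(3,0) · C(8,0) = 330; total = C(28,4) = 20475.
P = 330/20475 = 22/1365 ≈ 0.0161.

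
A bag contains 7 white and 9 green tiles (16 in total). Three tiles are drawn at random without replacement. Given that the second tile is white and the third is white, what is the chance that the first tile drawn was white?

P(first=white and the second tile is white and the third is white) = (7/16)·(6/15)·(5/14) = 1/16.
P(E) = Σ over first color = 1/16 + 9/80 = 7/40.
By Bayes, P(first=white | E) = 1/16 / 7/40 = 5/14 ≈ 0.3571.

5/14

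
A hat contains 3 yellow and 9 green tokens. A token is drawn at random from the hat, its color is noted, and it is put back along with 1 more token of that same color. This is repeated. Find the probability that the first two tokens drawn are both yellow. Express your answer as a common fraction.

1/13

After a yellow draw the hat holds 4 yellow out of 13.
P = (3/12)·(4/13) = 1/13 ≈ 0.0769.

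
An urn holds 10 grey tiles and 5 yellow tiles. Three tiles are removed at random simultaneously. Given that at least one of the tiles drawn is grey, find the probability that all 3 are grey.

P(all 3 grey) = C(10,3)/C(15,3) = 24/91; P(at least one grey) = 1 − C(5,3)/C(15,3) = 89/91.
Since 'all 3 grey' ⊆ 'at least one grey', P(all 3 | at least one) = 24/91 / 89/91 = 24/89 ≈ 0.2697.

24/89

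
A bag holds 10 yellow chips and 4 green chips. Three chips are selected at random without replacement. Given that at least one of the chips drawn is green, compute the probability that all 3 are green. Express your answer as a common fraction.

P(all 3 green) = C(4,3)/C(14,3) = 1/91; P(at least one green) = 1 − C(10,3)/C(14,3) = 61/91.
Since 'all 3 green' ⊆ 'at least one green', P(all 3 | at least one) = 1/91 / 61/91 = 1/61 ≈ 0.0164.

1/61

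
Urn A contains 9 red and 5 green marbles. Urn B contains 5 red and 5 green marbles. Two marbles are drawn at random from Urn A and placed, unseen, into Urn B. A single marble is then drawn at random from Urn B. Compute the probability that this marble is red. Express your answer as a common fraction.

11/21

Condition on how many of the transferred marbles are red (from Urn A: 9 red of 14; then Urn B has 12 total).
  0 red: C(9,0)C(5,2)/C(14,2) = 10/91; then P = 5/12
  1 red: C(9,1)C(5,1)/C(14,2) = 45/91; then P = 6/12
  2 red: C(9,2)C(5,0)/C(14,2) = 36/91; then P = 7/12
P(red from Urn B) = 11/21 ≈ 0.5238.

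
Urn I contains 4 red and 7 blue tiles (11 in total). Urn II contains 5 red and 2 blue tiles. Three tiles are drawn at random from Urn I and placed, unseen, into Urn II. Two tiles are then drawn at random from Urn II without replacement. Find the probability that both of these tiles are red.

868/2475

Condition on how many of the transferred tiles are red (from Urn I: 4 red of 11; then Urn II has 10 total).
  0 red: C(4,0)C(7,3)/C(11,3) = 7/33; then P = C(5,2)/C(10,2) = 2/9
  1 red: C(4,1)C(7,2)/C(11,3) = 28/55; then P = C(6,2)/C(10,2) = 1/3
  2 red: C(4,2)C(7,1)/C(11,3) = 14/55; then P = C(7,2)/C(10,2) = 7/15
  3 red: C(4,3)C(7,0)/C(11,3) = 4/165; then P = C(8,2)/C(10,2) = 28/45
P(both red) = 868/2475 ≈ 0.3507.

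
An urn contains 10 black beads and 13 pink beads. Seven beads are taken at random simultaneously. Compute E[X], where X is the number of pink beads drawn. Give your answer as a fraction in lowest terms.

By linearity of expectation, E[X] = Σ P(draw i is pink); by symmetry each draw (even without replacement) has P(pink) = 13/23.
E[X] = 7 · 13/23 = 91/23 ≈ 3.9565.

91/23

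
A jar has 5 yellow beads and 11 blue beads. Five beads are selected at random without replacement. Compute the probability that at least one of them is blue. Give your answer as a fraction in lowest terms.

Use the complement: P(at least one blue) = 1 − P(no blue).
P(none) = C(5,5)/C(16,5) = 1/4368.
So P = 1 − 1/4368 = 4367/4368 ≈ 0.9998.

4367/4368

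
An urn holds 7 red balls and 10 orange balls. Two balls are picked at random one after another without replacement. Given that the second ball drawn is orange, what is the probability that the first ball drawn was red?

P(first=red and the second ball drawn is orange) = (7/17)·(10/16) = 35/136.
P(the second ball drawn is orange) = Σ over first color = 35/136 + 45/136 = 10/17.
By Bayes, P(first=red | the second ball drawn is orange) = 35/136 / 10/17 = 7/16 ≈ 0.4375.

7/16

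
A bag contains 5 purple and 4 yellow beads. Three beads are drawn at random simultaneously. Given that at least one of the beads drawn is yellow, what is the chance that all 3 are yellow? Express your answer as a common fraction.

P(all 3 yellow) = C(4,3)/C(9,3) = 1/21; P(at least one yellow) = 1 − C(5,3)/C(9,3) = 37/42.
Since 'all 3 yellow' ⊆ 'at least one yellow', P(all 3 | at least one) = 1/21 / 37/42 = 2/37 ≈ 0.0541.

2/37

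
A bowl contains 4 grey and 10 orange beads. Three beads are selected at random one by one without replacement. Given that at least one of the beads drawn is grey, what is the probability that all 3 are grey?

P(all 3 grey) = C(4,3)/C(14,3) = 1/91; P(at least one grey) = 1 − C(10,3)/C(14,3) = 61/91.
Since 'all 3 grey' ⊆ 'at least one grey', P(all 3 | at least one) = 1/91 / 61/91 = 1/61 ≈ 0.0164.

1/61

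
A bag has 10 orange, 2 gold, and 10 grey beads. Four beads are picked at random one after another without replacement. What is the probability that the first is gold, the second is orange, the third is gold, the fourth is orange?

Multiply the conditional probability of each draw in order, without replacement, so each draw removes one from its color and from the total.
P = (2/22) · (10/21) · (1/20) · (9/19) = 3/2926 ≈ 0.0010.

3/2926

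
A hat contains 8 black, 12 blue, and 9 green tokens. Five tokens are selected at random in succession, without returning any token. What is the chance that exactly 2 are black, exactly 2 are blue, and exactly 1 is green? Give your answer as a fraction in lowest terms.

264/1885

Unordered draws without replacement: count favorable combinations over C(29,5).
Favorable = C(8,2) · C(12,2) · C(9,1) = 16632; total = C(29,5) = 118755.
P = 16632/118755 = 264/1885 ≈ 0.1401.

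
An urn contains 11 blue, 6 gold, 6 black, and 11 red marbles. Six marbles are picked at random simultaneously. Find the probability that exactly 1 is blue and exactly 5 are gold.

Unordered draws without replacement: count favorable combinations over C(34,6).
Favorable = C(11,1) · C(6,5) · C(6,0) · C(11,0) = 66; total = C(34,6) = 1344904.
P = 66/1344904 = 3/61132 ≈ 0.0000.

3/61132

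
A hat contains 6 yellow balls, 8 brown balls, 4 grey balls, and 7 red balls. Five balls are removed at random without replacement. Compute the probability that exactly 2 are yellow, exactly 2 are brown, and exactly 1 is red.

14/253

Unordered draws without replacement: count favorable combinations over C(25,5).
Favorable = C(6,2) · C(8,2) · C(4,0) · C(7,1) = 2940; total = C(25,5) = 53130.
P = 2940/53130 = 14/253 ≈ 0.0553.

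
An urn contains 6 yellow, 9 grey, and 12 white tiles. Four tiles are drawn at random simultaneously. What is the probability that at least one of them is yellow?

257/390

Use the complement: P(at least one yellow) = 1 − P(no yellow).
P(none) = C(21,4)/C(27,4) = 5985/17550.
So P = 1 − 5985/17550 = 257/390 ≈ 0.6590.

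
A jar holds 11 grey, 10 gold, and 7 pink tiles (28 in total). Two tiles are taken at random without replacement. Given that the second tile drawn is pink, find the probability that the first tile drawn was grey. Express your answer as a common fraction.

11/27

P(first=grey and the second tile drawn is pink) = (11/28)·(7/27) = 11/108.
P(the second tile drawn is pink) = Σ over first color = 11/108 + 5/54 + 1/18 = 1/4.
By Bayes, P(first=grey | the second tile drawn is pink) = 11/108 / 1/4 = 11/27 ≈ 0.4074.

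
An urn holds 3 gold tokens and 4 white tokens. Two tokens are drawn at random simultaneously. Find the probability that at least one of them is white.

Use the complement: P(at least one white) = 1 − P(no white).
P(none) = C(3,2)/C(7,2) = 3/21.
So P = 1 − 3/21 = 6/7 ≈ 0.8571.

6/7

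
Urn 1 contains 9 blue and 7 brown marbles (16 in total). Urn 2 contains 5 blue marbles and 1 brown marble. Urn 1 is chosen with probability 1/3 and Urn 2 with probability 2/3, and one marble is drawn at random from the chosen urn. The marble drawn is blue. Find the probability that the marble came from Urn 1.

27/107

P(blue | Urn 1) = 9/16; P(blue | Urn 2) = 5/6.
P(blue) = 1/3·9/16 + 2/3·5/6 = 107/144.
By Bayes' rule, P(Urn 1 | blue) = 3/16 / 107/144 = 27/107 ≈ 0.2523.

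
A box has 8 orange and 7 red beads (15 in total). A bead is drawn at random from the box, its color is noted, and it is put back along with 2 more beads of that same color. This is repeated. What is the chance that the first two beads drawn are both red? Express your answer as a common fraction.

After a red draw the box holds 9 red out of 17.
P = (7/15)·(9/17) = 21/85 ≈ 0.2471.

21/85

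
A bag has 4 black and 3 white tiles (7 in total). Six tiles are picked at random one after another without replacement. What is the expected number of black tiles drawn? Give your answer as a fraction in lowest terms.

24/7

By linearity of expectation, E[X] = Σ P(draw i is black); by symmetry each draw (even without replacement) has P(black) = 4/7.
E[X] = 6 · 4/7 = 24/7 ≈ 3.4286.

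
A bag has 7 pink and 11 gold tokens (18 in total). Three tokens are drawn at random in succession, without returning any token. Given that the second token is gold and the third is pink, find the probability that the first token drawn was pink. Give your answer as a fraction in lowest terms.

P(first=pink and the second token is gold and the third is pink) = (7/18)·(11/17)·(6/16) = 77/816.
P(E) = Σ over first color = 77/816 + 385/2448 = 77/306.
By Bayes, P(first=pink | E) = 77/816 / 77/306 = 3/8 ≈ 0.3750.

3/8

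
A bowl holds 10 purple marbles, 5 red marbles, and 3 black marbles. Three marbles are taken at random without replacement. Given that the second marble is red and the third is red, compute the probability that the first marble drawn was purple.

P(first=purple and the second marble is red and the third is red) = (10/18)·(5/17)·(4/16) = 25/612.
P(E) = Σ over first color = 25/612 + 5/408 + 5/408 = 10/153.
By Bayes, P(first=purple | E) = 25/612 / 10/153 = 5/8 ≈ 0.6250.

5/8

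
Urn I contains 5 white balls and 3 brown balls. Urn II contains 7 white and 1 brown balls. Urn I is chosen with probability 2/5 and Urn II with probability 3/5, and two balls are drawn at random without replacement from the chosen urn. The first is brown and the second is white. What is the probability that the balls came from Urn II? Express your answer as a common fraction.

7/17

P(E | Urn I) = 15/56; P(E | Urn II) = 1/8.
P(E) = 2/5·15/56 + 3/5·1/8 = 51/280.
By Bayes' rule, P(Urn II | E) = 3/40 / 51/280 = 7/17 ≈ 0.4118.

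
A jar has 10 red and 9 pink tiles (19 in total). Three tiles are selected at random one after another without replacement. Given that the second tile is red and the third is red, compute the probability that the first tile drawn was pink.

9/17

P(first=pink and the second tile is red and the third is red) = (9/19)·(10/18)·(9/17) = 45/323.
P(E) = Σ over first color = 40/323 + 45/323 = 5/19.
By Bayes, P(first=pink | E) = 45/323 / 5/19 = 9/17 ≈ 0.5294.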